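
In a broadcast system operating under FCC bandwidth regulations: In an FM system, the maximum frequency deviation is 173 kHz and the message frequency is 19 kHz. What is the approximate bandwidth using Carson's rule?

Carson's rule: BW = 2*(delta_f + f_m)
= 2*(173 + 19) kHz = 384 kHz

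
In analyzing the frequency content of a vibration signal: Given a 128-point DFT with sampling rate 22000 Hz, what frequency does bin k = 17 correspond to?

The frequency of DFT bin k is: f_k = k * f_s / N
f_17 = 17 * 22000 / 128 = 23375/8 Hz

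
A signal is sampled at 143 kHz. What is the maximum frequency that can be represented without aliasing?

The maximum frequency that can be represented without aliasing
is the Nyquist frequency: f_max = f_s / 2 = 143 kHz / 2 = 143/2 kHz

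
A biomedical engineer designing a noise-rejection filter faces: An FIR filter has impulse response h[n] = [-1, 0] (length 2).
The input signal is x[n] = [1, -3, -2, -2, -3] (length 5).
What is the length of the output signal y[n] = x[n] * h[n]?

For linear convolution, the output length is:
len(y) = len(x) + len(h) - 1 = 5 + 2 - 1 = 6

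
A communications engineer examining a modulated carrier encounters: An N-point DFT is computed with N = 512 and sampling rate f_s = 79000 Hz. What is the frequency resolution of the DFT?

DFT frequency resolution = f_s / N
= 79000 / 512 = 9875/64 Hz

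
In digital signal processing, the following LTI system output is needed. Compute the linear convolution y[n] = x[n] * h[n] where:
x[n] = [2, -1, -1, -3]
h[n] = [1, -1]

y[n] = sum_k x[k]*h[n-k]. Output length = len(x) + len(h) - 1 = 4 + 2 - 1 = 5.
y[0] = 2*1 = 2
y[1] = -1*1 + 2*-1 = -3
y[2] = -1*1 + -1*-1 = 0
y[3] = -3*1 + -1*-1 = -2
y[4] = -3*-1 = 3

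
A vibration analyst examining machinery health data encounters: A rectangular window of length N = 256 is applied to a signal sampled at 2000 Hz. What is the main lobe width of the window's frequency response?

For a rectangular window of length N,
the main lobe width in frequency is 2*f_s/N.
= 2*2000/256 = 125/8 Hz
This determines the minimum frequency separation for resolving two sinusoids.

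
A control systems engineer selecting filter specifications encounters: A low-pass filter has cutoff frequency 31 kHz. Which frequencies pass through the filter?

A low-pass filter passes all frequencies below the cutoff frequency 31 kHz and attenuates higher frequencies.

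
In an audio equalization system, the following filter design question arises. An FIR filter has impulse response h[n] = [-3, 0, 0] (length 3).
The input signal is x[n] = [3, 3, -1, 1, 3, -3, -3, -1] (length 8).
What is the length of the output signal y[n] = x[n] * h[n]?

For linear convolution, the output length is:
len(y) = len(x) + len(h) - 1 = 8 + 3 - 1 = 10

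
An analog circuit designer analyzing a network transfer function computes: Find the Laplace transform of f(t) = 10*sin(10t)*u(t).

Standard pair: sin(wt)*u(t) <-> w/(s^2+w^2)
With w = 10: L{10*sin(10t)*u(t)} = 100/(s^2+100)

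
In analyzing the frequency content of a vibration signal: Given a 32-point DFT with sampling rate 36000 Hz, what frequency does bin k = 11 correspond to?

The frequency of DFT bin k is: f_k = k * f_s / N
f_11 = 11 * 36000 / 32 = 12375 Hz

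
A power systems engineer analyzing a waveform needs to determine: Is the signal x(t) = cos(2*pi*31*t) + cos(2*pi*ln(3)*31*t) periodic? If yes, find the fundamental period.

f1 = 31 Hz, f2 = 31*ln(3) Hz
Ratio f2/f1 = ln(3), which is irrational.
Since the frequency ratio is irrational, no common period exists.
The signal is not periodic.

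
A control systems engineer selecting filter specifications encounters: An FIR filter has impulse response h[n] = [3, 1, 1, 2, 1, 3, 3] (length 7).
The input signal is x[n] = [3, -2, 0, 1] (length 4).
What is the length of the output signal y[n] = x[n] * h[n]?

For linear convolution, the output length is:
len(y) = len(x) + len(h) - 1 = 4 + 7 - 1 = 10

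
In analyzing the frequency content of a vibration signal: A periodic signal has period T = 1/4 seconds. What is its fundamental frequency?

The fundamental frequency is the reciprocal of the period.
f = 1/T = 1/(1/4) = 4 Hz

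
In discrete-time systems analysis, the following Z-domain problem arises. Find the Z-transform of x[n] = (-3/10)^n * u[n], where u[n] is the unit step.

The Z-transform of a^n * u[n] is z/(z-a) for |z| > |a|.
Here a = -3/10, so X(z) = z/(z - (-3/10)) = 10z/(10z + 3)
ROC: |z| > 3/10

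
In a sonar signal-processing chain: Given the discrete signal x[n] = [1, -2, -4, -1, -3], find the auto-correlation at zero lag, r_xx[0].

The auto-correlation at zero lag r_xx[0] equals the signal energy.
r_xx[0] = sum of x[n]^2 = 1^2 + (-2)^2 + (-4)^2 + (-1)^2 + (-3)^2
= 1 + 4 + 16 + 1 + 9 = 31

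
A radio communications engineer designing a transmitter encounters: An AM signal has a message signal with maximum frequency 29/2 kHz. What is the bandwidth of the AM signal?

In AM (double-sideband), the bandwidth is twice the message frequency.
BW = 2 * f_m = 2 * 29/2 kHz = 29 kHz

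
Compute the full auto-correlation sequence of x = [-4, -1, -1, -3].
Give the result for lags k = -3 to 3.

r_xx[k] = sum_m x[m]*x[m+k], indexed from 0, for k = -3 to 3:
  r_xx[-3] = x[3]*x[0] = 12
  r_xx[-2] = x[2]*x[0] + x[3]*x[1] = 7
  r_xx[-1] = x[1]*x[0] + x[2]*x[1] + x[3]*x[2] = 8
  r_xx[0] = x[0]*x[0] + x[1]*x[1] + x[2]*x[2] + x[3]*x[3] = 27
  r_xx[1] = x[0]*x[1] + x[1]*x[2] + x[2]*x[3] = 8
  r_xx[2] = x[0]*x[2] + x[1]*x[3] = 7
  r_xx[3] = x[0]*x[3] = 12
r_xx = [12, 7, 8, 27, 8, 7, 12]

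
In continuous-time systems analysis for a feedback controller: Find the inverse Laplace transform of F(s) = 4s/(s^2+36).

Standard pair: s/(s^2+w^2) <-> cos(wt)*u(t)
With k=4, w=6: f(t) = 4*cos(6t)*u(t)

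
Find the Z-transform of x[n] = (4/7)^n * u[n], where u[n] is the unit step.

The Z-transform of a^n * u[n] is z/(z-a) for |z| > |a|.
Here a = 4/7, so X(z) = z/(z - (4/7)) = 7z/(7z - 4)
ROC: |z| > 4/7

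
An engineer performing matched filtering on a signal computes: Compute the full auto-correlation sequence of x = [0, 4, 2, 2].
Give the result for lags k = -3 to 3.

r_xx[k] = sum_m x[m]*x[m+k], indexed from 0, for k = -3 to 3:
  r_xx[-3] = x[3]*x[0] = 0
  r_xx[-2] = x[2]*x[0] + x[3]*x[1] = 8
  r_xx[-1] = x[1]*x[0] + x[2]*x[1] + x[3]*x[2] = 12
  r_xx[0] = x[0]*x[0] + x[1]*x[1] + x[2]*x[2] + x[3]*x[3] = 24
  r_xx[1] = x[0]*x[1] + x[1]*x[2] + x[2]*x[3] = 12
  r_xx[2] = x[0]*x[2] + x[1]*x[3] = 8
  r_xx[3] = x[0]*x[3] = 0
r_xx = [0, 8, 12, 24, 12, 8, 0]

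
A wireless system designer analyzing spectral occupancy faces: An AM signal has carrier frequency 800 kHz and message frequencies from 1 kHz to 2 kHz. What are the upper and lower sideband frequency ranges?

Upper sideband (USB) = fc + [fm_low, fm_high] = 800 + [1, 2] = [801, 802] kHz
Lower sideband (LSB) = fc - [fm_high, fm_low] = 800 - [2, 1] = [798, 799] kHz
Total occupied spectrum: 798 kHz to 802 kHz (plus carrier at 800 kHz)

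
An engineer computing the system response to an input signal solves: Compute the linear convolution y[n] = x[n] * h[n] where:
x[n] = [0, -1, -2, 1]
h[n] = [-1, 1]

y[n] = sum_k x[k]*h[n-k]. Output length = len(x) + len(h) - 1 = 4 + 2 - 1 = 5.
y[0] = 0*-1 = 0
y[1] = -1*-1 + 0*1 = 1
y[2] = -2*-1 + -1*1 = 1
y[3] = 1*-1 + -2*1 = -3
y[4] = 1*1 = 1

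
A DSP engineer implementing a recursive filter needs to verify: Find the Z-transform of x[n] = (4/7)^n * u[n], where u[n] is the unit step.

The Z-transform of a^n * u[n] is z/(z-a) for |z| > |a|.
Here a = 4/7, so X(z) = z/(z - (4/7)) = 7z/(7z - 4)
ROC: |z| > 4/7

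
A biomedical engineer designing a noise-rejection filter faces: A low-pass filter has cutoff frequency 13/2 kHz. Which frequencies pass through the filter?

A low-pass filter passes all frequencies below the cutoff frequency 13/2 kHz and attenuates higher frequencies.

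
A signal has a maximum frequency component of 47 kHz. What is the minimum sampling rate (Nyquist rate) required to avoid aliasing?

By the Nyquist-Shannon sampling theorem,
the minimum sampling rate (Nyquist rate) must be at least 2 * f_max.
Nyquist rate = 2 * 47 kHz = 94 kHz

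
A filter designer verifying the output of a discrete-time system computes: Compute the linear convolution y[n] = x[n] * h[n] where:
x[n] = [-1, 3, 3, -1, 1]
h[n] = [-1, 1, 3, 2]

y[n] = sum_k x[k]*h[n-k]. Output length = len(x) + len(h) - 1 = 5 + 4 - 1 = 8.
y[0] = -1*-1 = 1
y[1] = 3*-1 + -1*1 = -4
y[2] = 3*-1 + 3*1 + -1*3 = -3
y[3] = -1*-1 + 3*1 + 3*3 + -1*2 = 11
y[4] = 1*-1 + -1*1 + 3*3 + 3*2 = 13
y[5] = 1*1 + -1*3 + 3*2 = 4
y[6] = 1*3 + -1*2 = 1
y[7] = 1*2 = 2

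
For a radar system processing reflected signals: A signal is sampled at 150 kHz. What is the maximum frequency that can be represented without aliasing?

The maximum frequency that can be represented without aliasing
is the Nyquist frequency: f_max = f_s / 2 = 150 kHz / 2 = 75 kHz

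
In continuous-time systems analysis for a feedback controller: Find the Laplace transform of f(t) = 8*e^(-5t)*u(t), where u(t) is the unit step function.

Standard Laplace transform pair:
e^(-at)*u(t) <-> 1/(s+a)
With a = 5: L{8*e^(-5t)*u(t)} = 8/(s+5), ROC: Re(s) > -5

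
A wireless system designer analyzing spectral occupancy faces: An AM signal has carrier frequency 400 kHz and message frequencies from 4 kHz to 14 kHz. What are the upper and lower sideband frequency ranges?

Upper sideband (USB) = fc + [fm_low, fm_high] = 400 + [4, 14] = [404, 414] kHz
Lower sideband (LSB) = fc - [fm_high, fm_low] = 400 - [14, 4] = [386, 396] kHz
Total occupied spectrum: 386 kHz to 414 kHz (plus carrier at 400 kHz)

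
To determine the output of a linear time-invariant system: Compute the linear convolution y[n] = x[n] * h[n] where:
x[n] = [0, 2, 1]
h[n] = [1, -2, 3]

y[n] = sum_k x[k]*h[n-k]. Output length = len(x) + len(h) - 1 = 3 + 3 - 1 = 5.
y[0] = 0*1 = 0
y[1] = 2*1 + 0*-2 = 2
y[2] = 1*1 + 2*-2 + 0*3 = -3
y[3] = 1*-2 + 2*3 = 4
y[4] = 1*3 = 3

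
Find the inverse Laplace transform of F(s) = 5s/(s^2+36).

Standard pair: s/(s^2+w^2) <-> cos(wt)*u(t)
With k=5, w=6: f(t) = 5*cos(6t)*u(t)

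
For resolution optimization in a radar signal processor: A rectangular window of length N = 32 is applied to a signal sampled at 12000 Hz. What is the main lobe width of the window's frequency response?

For a rectangular window of length N,
the main lobe width in frequency is 2*f_s/N.
= 2*12000/32 = 750 Hz
This determines the minimum frequency separation for resolving two sinusoids.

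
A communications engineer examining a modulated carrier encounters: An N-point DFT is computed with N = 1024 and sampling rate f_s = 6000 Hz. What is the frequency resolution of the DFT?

DFT frequency resolution = f_s / N
= 6000 / 1024 = 375/64 Hz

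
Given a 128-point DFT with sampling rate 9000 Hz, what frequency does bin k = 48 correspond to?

The frequency of DFT bin k is: f_k = k * f_s / N
f_48 = 48 * 9000 / 128 = 3375 Hz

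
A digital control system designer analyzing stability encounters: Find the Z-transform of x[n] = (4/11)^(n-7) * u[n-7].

Time-shifting property: if X(z) = Z{x[n]}, then Z{x[n-d]} = z^(-d) * X(z)
X(z) = z/(z - 4/11) for x[n] = (4/11)^n * u[n]
Z{x[n-7]} = z^(-7) * z/(z - 4/11) = z^(-6)/(z - 4/11)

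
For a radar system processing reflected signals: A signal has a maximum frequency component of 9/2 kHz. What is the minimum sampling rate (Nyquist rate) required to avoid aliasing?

By the Nyquist-Shannon sampling theorem,
the minimum sampling rate (Nyquist rate) must be at least 2 * f_max.
Nyquist rate = 2 * 9/2 kHz = 9 kHz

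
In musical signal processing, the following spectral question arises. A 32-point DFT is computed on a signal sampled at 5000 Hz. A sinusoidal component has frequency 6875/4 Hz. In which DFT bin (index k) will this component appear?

DFT frequency resolution = f_s/N = 5000/32 = 625/4 Hz
Bin index k = f_signal / resolution = 6875/4 / 625/4 = 11
The signal frequency 6875/4 Hz falls in DFT bin k = 11.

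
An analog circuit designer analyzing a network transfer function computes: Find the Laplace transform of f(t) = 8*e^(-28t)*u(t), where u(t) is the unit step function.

Standard Laplace transform pair:
e^(-at)*u(t) <-> 1/(s+a)
With a = 28: L{8*e^(-28t)*u(t)} = 8/(s+28), ROC: Re(s) > -28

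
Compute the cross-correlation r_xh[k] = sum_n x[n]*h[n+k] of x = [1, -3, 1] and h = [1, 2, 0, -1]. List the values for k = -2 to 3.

Both sequences indexed from 0 and zero outside their support.
Lags with overlap: k = -2 to 3.
  r_xh[-2] = x[2]*h[0] = 1
  r_xh[-1] = x[1]*h[0] + x[2]*h[1] = -1
  r_xh[0] = x[0]*h[0] + x[1]*h[1] + x[2]*h[2] = -5
  r_xh[1] = x[0]*h[1] + x[1]*h[2] + x[2]*h[3] = 1
  r_xh[2] = x[0]*h[2] + x[1]*h[3] = 3
  r_xh[3] = x[0]*h[3] = -1
r_xh = [1, -1, -5, 1, 3, -1] (for k = -2, ..., 3)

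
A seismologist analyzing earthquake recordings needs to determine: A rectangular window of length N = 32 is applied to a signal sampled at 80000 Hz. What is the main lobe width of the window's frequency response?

For a rectangular window of length N,
the main lobe width in frequency is 2*f_s/N.
= 2*80000/32 = 5000 Hz
This determines the minimum frequency separation for resolving two sinusoids.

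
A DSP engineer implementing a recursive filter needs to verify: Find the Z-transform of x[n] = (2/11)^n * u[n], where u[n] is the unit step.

The Z-transform of a^n * u[n] is z/(z-a) for |z| > |a|.
Here a = 2/11, so X(z) = z/(z - (2/11)) = 11z/(11z - 2)
ROC: |z| > 2/11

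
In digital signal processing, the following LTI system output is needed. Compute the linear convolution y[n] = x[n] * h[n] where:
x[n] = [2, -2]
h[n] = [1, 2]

y[n] = sum_k x[k]*h[n-k]. Output length = len(x) + len(h) - 1 = 2 + 2 - 1 = 3.
y[0] = 2*1 = 2
y[1] = -2*1 + 2*2 = 2
y[2] = -2*2 = -4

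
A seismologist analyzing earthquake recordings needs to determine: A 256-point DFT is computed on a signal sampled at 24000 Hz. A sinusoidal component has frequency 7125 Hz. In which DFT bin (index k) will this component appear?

DFT frequency resolution = f_s/N = 24000/256 = 375/4 Hz
Bin index k = f_signal / resolution = 7125 / 375/4 = 76
The signal frequency 7125 Hz falls in DFT bin k = 76.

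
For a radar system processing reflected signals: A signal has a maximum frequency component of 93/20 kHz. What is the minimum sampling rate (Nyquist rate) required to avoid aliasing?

By the Nyquist-Shannon sampling theorem,
the minimum sampling rate (Nyquist rate) must be at least 2 * f_max.
Nyquist rate = 2 * 93/20 kHz = 93/10 kHz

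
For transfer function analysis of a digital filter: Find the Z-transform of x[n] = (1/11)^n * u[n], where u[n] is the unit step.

The Z-transform of a^n * u[n] is z/(z-a) for |z| > |a|.
Here a = 1/11, so X(z) = z/(z - (1/11)) = 11z/(11z - 1)
ROC: |z| > 1/11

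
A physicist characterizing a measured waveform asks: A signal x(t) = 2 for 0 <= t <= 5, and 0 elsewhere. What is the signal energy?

Energy = integral of |x(t)|^2 dt over the signal duration
= 2^2 * 5 = 4 * 5 = 20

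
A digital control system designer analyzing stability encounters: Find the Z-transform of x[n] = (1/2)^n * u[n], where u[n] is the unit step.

The Z-transform of a^n * u[n] is z/(z-a) for |z| > |a|.
Here a = 1/2, so X(z) = z/(z - (1/2)) = 2z/(2z - 1)
ROC: |z| > 1/2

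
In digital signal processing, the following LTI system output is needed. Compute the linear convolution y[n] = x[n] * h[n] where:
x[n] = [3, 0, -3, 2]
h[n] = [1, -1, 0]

y[n] = sum_k x[k]*h[n-k]. Output length = len(x) + len(h) - 1 = 4 + 3 - 1 = 6.
y[0] = 3*1 = 3
y[1] = 0*1 + 3*-1 = -3
y[2] = -3*1 + 0*-1 + 3*0 = -3
y[3] = 2*1 + -3*-1 + 0*0 = 5
y[4] = 2*-1 + -3*0 = -2
y[5] = 2*0 = 0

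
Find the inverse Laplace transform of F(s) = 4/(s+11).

Standard pair: k/(s+a) <-> k*e^(-at)*u(t)
With k=4, a=11: f(t) = 4*e^(-11t)*u(t)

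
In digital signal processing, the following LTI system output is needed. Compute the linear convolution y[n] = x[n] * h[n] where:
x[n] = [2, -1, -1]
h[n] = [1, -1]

y[n] = sum_k x[k]*h[n-k]. Output length = len(x) + len(h) - 1 = 3 + 2 - 1 = 4.
y[0] = 2*1 = 2
y[1] = -1*1 + 2*-1 = -3
y[2] = -1*1 + -1*-1 = 0
y[3] = -1*-1 = 1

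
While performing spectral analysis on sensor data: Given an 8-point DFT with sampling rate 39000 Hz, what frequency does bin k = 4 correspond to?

The frequency of DFT bin k is: f_k = k * f_s / N
f_4 = 4 * 39000 / 8 = 19500 Hz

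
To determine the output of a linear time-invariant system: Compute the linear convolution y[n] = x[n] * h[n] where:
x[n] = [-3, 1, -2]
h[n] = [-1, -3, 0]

y[n] = sum_k x[k]*h[n-k]. Output length = len(x) + len(h) - 1 = 3 + 3 - 1 = 5.
y[0] = -3*-1 = 3
y[1] = 1*-1 + -3*-3 = 8
y[2] = -2*-1 + 1*-3 + -3*0 = -1
y[3] = -2*-3 + 1*0 = 6
y[4] = -2*0 = 0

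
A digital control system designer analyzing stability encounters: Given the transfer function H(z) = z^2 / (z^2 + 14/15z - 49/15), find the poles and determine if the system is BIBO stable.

Poles are roots of the denominator: z^2 + 14/15z - 49/15 = 0.
Quadratic formula: z = [-(14/15) +/- sqrt((14/15)^2 - 4*(-49/15))] / 2
Discriminant = 196/225 + 196/15 = 3136/225; sqrt = 56/15.
z = (-14/15 +/- 56/15) / 2 => z = 7/5 or z = -7/3.
|p1| = 7/5, |p2| = 7/3.
For BIBO stability, all poles must lie inside the unit circle (|p| < 1).
System is UNSTABLE since at least one |p| >= 1.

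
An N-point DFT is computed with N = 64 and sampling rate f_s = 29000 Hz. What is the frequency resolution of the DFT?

DFT frequency resolution = f_s / N
= 29000 / 64 = 3625/8 Hz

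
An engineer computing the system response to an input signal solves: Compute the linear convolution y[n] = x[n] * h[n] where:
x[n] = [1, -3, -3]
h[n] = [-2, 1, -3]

y[n] = sum_k x[k]*h[n-k]. Output length = len(x) + len(h) - 1 = 3 + 3 - 1 = 5.
y[0] = 1*-2 = -2
y[1] = -3*-2 + 1*1 = 7
y[2] = -3*-2 + -3*1 + 1*-3 = 0
y[3] = -3*1 + -3*-3 = 6
y[4] = -3*-3 = 9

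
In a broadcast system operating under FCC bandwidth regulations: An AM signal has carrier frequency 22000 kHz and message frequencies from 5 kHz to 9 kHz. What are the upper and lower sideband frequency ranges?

Upper sideband (USB) = fc + [fm_low, fm_high] = 22000 + [5, 9] = [22005, 22009] kHz
Lower sideband (LSB) = fc - [fm_high, fm_low] = 22000 - [9, 5] = [21991, 21995] kHz
Total occupied spectrum: 21991 kHz to 22009 kHz (plus carrier at 22000 kHz)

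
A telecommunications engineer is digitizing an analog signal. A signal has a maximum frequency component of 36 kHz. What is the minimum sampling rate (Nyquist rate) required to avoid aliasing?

By the Nyquist-Shannon sampling theorem,
the minimum sampling rate (Nyquist rate) must be at least 2 * f_max.
Nyquist rate = 2 * 36 kHz = 72 kHz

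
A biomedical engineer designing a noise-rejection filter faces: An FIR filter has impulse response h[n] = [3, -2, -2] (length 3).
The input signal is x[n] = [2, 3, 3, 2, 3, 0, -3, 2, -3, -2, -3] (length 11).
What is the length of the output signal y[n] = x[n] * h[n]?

For linear convolution, the output length is:
len(y) = len(x) + len(h) - 1 = 11 + 3 - 1 = 13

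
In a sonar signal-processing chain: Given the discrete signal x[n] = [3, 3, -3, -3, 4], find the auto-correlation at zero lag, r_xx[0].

The auto-correlation at zero lag r_xx[0] equals the signal energy.
r_xx[0] = sum of x[n]^2 = 3^2 + 3^2 + (-3)^2 + (-3)^2 + 4^2
= 9 + 9 + 9 + 9 + 16 = 52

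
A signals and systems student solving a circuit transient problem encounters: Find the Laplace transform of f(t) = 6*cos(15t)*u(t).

Standard pair: cos(wt)*u(t) <-> s/(s^2+w^2)
With w = 15: L{6*cos(15t)*u(t)} = 6s/(s^2+225)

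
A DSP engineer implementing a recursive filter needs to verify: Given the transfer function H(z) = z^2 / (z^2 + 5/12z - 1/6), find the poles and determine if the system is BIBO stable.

Poles are roots of the denominator: z^2 + 5/12z - 1/6 = 0.
Quadratic formula: z = [-(5/12) +/- sqrt((5/12)^2 - 4*(-1/6))] / 2
Discriminant = 25/144 + 2/3 = 121/144; sqrt = 11/12.
z = (-5/12 +/- 11/12) / 2 => z = 1/4 or z = -2/3.
|p1| = 2/3, |p2| = 1/4.
For BIBO stability, all poles must lie inside the unit circle (|p| < 1).
System is STABLE since both |p| < 1.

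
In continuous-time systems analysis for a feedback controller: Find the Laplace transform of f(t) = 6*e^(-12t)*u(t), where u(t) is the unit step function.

Standard Laplace transform pair:
e^(-at)*u(t) <-> 1/(s+a)
With a = 12: L{6*e^(-12t)*u(t)} = 6/(s+12), ROC: Re(s) > -12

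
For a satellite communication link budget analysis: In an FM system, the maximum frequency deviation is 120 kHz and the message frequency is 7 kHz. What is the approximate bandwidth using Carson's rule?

Carson's rule: BW = 2*(delta_f + f_m)
= 2*(120 + 7) kHz = 254 kHz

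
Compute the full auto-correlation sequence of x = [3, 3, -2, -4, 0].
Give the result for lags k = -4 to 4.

r_xx[k] = sum_m x[m]*x[m+k], indexed from 0, for k = -4 to 4:
  r_xx[-4] = x[4]*x[0] = 0
  r_xx[-3] = x[3]*x[0] + x[4]*x[1] = -12
  r_xx[-2] = x[2]*x[0] + x[3]*x[1] + x[4]*x[2] = -18
  r_xx[-1] = x[1]*x[0] + x[2]*x[1] + x[3]*x[2] + x[4]*x[3] = 11
  r_xx[0] = x[0]*x[0] + x[1]*x[1] + x[2]*x[2] + x[3]*x[3] + x[4]*x[4] = 38
  r_xx[1] = x[0]*x[1] + x[1]*x[2] + x[2]*x[3] + x[3]*x[4] = 11
  r_xx[2] = x[0]*x[2] + x[1]*x[3] + x[2]*x[4] = -18
  r_xx[3] = x[0]*x[3] + x[1]*x[4] = -12
  r_xx[4] = x[0]*x[4] = 0
r_xx = [0, -12, -18, 11, 38, 11, -18, -12, 0]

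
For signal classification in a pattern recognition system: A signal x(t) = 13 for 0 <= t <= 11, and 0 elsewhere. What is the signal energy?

Energy = integral of |x(t)|^2 dt over the signal duration
= 13^2 * 11 = 169 * 11 = 1859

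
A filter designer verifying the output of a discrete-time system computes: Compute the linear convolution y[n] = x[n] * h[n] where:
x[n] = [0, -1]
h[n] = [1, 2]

y[n] = sum_k x[k]*h[n-k]. Output length = len(x) + len(h) - 1 = 2 + 2 - 1 = 3.
y[0] = 0*1 = 0
y[1] = -1*1 + 0*2 = -1
y[2] = -1*2 = -2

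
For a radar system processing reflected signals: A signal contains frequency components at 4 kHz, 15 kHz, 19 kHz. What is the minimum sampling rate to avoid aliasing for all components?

The highest frequency component is f_max = 19 kHz.
Nyquist rate = 2 * f_max = 2 * 19 kHz = 38 kHz.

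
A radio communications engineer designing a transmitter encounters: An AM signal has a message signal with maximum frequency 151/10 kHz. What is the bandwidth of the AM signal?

In AM (double-sideband), the bandwidth is twice the message frequency.
BW = 2 * f_m = 2 * 151/10 kHz = 151/5 kHz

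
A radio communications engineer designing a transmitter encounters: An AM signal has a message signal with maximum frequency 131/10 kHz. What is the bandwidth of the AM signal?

In AM (double-sideband), the bandwidth is twice the message frequency.
BW = 2 * f_m = 2 * 131/10 kHz = 131/5 kHz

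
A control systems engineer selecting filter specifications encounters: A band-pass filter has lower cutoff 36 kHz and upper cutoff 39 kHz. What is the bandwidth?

Bandwidth = f_high - f_low
= 39 kHz - 36 kHz = 3 kHz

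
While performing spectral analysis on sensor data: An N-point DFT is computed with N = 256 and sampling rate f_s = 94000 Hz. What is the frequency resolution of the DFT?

DFT frequency resolution = f_s / N
= 94000 / 256 = 5875/16 Hz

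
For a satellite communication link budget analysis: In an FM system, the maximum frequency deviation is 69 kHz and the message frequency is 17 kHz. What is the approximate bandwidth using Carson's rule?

Carson's rule: BW = 2*(delta_f + f_m)
= 2*(69 + 17) kHz = 172 kHz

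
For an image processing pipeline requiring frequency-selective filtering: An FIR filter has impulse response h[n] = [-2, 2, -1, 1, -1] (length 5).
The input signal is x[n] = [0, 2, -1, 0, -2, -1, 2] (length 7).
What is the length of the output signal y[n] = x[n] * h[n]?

For linear convolution, the output length is:
len(y) = len(x) + len(h) - 1 = 7 + 5 - 1 = 11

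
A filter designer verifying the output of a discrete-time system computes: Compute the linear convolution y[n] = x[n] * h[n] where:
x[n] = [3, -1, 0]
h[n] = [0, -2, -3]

y[n] = sum_k x[k]*h[n-k]. Output length = len(x) + len(h) - 1 = 3 + 3 - 1 = 5.
y[0] = 3*0 = 0
y[1] = -1*0 + 3*-2 = -6
y[2] = 0*0 + -1*-2 + 3*-3 = -7
y[3] = 0*-2 + -1*-3 = 3
y[4] = 0*-3 = 0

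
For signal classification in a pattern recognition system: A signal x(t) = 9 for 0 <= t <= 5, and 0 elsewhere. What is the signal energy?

Energy = integral of |x(t)|^2 dt over the signal duration
= 9^2 * 5 = 81 * 5 = 405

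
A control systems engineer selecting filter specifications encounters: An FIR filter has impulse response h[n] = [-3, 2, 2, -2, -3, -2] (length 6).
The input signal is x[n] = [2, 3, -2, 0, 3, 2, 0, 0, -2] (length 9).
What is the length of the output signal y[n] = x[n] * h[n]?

For linear convolution, the output length is:
len(y) = len(x) + len(h) - 1 = 9 + 6 - 1 = 14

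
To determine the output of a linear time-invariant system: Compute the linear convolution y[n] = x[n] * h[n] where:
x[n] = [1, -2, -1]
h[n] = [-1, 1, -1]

y[n] = sum_k x[k]*h[n-k]. Output length = len(x) + len(h) - 1 = 3 + 3 - 1 = 5.
y[0] = 1*-1 = -1
y[1] = -2*-1 + 1*1 = 3
y[2] = -1*-1 + -2*1 + 1*-1 = -2
y[3] = -1*1 + -2*-1 = 1
y[4] = -1*-1 = 1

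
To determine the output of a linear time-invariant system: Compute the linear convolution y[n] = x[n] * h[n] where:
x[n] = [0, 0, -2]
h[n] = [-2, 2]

y[n] = sum_k x[k]*h[n-k]. Output length = len(x) + len(h) - 1 = 3 + 2 - 1 = 4.
y[0] = 0*-2 = 0
y[1] = 0*-2 + 0*2 = 0
y[2] = -2*-2 + 0*2 = 4
y[3] = -2*2 = -4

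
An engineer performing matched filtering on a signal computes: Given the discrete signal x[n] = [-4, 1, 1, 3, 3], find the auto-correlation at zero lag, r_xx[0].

The auto-correlation at zero lag r_xx[0] equals the signal energy.
r_xx[0] = sum of x[n]^2 = (-4)^2 + 1^2 + 1^2 + 3^2 + 3^2
= 16 + 1 + 1 + 9 + 9 = 36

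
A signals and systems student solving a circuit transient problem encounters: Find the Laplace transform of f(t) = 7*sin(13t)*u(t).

Standard pair: sin(wt)*u(t) <-> w/(s^2+w^2)
With w = 13: L{7*sin(13t)*u(t)} = 91/(s^2+169)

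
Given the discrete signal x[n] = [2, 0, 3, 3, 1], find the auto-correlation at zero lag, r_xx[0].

The auto-correlation at zero lag r_xx[0] equals the signal energy.
r_xx[0] = sum of x[n]^2 = 2^2 + 0^2 + 3^2 + 3^2 + 1^2
= 4 + 0 + 9 + 9 + 1 = 23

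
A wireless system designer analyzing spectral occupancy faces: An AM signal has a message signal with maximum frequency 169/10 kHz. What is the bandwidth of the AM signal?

In AM (double-sideband), the bandwidth is twice the message frequency.
BW = 2 * f_m = 2 * 169/10 kHz = 169/5 kHz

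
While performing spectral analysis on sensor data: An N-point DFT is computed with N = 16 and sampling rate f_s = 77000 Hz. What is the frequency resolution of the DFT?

DFT frequency resolution = f_s / N
= 77000 / 16 = 9625/2 Hz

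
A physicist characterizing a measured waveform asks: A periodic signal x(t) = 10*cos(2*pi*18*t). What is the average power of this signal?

Average power of A*cos(wt) is A^2/2.
P = 10^2 / 2 = 100/2 = 50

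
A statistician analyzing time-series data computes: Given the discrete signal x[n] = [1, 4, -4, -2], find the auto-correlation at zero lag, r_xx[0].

The auto-correlation at zero lag r_xx[0] equals the signal energy.
r_xx[0] = sum of x[n]^2 = 1^2 + 4^2 + (-4)^2 + (-2)^2
= 1 + 16 + 16 + 4 = 37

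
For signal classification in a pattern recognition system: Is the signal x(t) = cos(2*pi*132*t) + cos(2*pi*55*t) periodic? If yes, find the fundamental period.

f1 = 132 Hz, f2 = 55 Hz
Period T1 = 1/132, T2 = 1/55
Ratio T1/T2 = 55/132, which is rational.
The signal is periodic with fundamental period T = 1/GCD(132,55) = 1/11 s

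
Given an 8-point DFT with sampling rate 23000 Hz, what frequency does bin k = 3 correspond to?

The frequency of DFT bin k is: f_k = k * f_s / N
f_3 = 3 * 23000 / 8 = 8625 Hz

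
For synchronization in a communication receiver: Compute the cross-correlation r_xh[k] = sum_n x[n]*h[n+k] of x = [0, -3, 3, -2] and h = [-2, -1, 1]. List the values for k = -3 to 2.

Both sequences indexed from 0 and zero outside their support.
Lags with overlap: k = -3 to 2.
  r_xh[-3] = x[3]*h[0] = 4
  r_xh[-2] = x[2]*h[0] + x[3]*h[1] = -4
  r_xh[-1] = x[1]*h[0] + x[2]*h[1] + x[3]*h[2] = 1
  r_xh[0] = x[0]*h[0] + x[1]*h[1] + x[2]*h[2] = 6
  r_xh[1] = x[0]*h[1] + x[1]*h[2] = -3
  r_xh[2] = x[0]*h[2] = 0
r_xh = [4, -4, 1, 6, -3, 0] (for k = -3, ..., 2)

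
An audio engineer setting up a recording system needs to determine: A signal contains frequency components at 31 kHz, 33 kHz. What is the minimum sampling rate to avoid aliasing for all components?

The highest frequency component is f_max = 33 kHz.
Nyquist rate = 2 * f_max = 2 * 33 kHz = 66 kHz.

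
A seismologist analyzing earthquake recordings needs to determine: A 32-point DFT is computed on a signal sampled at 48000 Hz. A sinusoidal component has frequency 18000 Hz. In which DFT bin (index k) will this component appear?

DFT frequency resolution = f_s/N = 48000/32 = 1500 Hz
Bin index k = f_signal / resolution = 18000 / 1500 = 12
The signal frequency 18000 Hz falls in DFT bin k = 12.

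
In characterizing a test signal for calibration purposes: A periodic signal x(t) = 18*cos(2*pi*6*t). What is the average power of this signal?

Average power of A*cos(wt) is A^2/2.
P = 18^2 / 2 = 324/2 = 162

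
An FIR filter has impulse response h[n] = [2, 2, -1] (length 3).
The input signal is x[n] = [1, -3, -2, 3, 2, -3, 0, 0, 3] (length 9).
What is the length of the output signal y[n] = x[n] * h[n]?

For linear convolution, the output length is:
len(y) = len(x) + len(h) - 1 = 9 + 3 - 1 = 11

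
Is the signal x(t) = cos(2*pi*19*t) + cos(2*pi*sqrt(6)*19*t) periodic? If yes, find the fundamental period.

f1 = 19 Hz, f2 = 19*sqrt(6) Hz
Ratio f2/f1 = sqrt(6), which is irrational.
Since the frequency ratio is irrational, no common period exists.
The signal is not periodic.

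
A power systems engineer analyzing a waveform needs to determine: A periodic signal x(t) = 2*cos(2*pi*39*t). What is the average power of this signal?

Average power of A*cos(wt) is A^2/2.
P = 2^2 / 2 = 4/2 = 2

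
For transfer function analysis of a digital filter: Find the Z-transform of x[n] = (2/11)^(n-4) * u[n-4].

Time-shifting property: if X(z) = Z{x[n]}, then Z{x[n-d]} = z^(-d) * X(z)
X(z) = z/(z - 2/11) for x[n] = (2/11)^n * u[n]
Z{x[n-4]} = z^(-4) * z/(z - 2/11) = z^(-3)/(z - 2/11)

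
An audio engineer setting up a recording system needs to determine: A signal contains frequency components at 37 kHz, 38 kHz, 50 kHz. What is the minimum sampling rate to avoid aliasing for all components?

The highest frequency component is f_max = 50 kHz.
Nyquist rate = 2 * f_max = 2 * 50 kHz = 100 kHz.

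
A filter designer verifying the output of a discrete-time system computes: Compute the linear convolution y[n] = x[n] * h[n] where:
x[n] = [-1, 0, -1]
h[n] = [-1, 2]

y[n] = sum_k x[k]*h[n-k]. Output length = len(x) + len(h) - 1 = 3 + 2 - 1 = 4.
y[0] = -1*-1 = 1
y[1] = 0*-1 + -1*2 = -2
y[2] = -1*-1 + 0*2 = 1
y[3] = -1*2 = -2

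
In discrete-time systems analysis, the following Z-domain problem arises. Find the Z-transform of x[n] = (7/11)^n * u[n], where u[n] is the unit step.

The Z-transform of a^n * u[n] is z/(z-a) for |z| > |a|.
Here a = 7/11, so X(z) = z/(z - (7/11)) = 11z/(11z - 7)
ROC: |z| > 7/11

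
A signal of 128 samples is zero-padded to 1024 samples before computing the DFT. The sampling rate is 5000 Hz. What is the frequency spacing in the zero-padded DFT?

Original DFT: N = 128, resolution = f_s/N = 5000/128 = 625/16 Hz
Zero-padded DFT: N = 1024, resolution = f_s/N = 5000/1024 = 625/128 Hz
Zero-padding interpolates the spectrum (finer frequency grid)
but does NOT improve the true spectral resolution (ability to resolve close frequencies).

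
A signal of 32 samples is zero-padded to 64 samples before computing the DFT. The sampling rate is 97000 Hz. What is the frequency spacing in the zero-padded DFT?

Original DFT: N = 32, resolution = f_s/N = 97000/32 = 12125/4 Hz
Zero-padded DFT: N = 64, resolution = f_s/N = 97000/64 = 12125/8 Hz
Zero-padding interpolates the spectrum (finer frequency grid)
but does NOT improve the true spectral resolution (ability to resolve close frequencies).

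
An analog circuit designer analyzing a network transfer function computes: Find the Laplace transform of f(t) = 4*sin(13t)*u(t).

Standard pair: sin(wt)*u(t) <-> w/(s^2+w^2)
With w = 13: L{4*sin(13t)*u(t)} = 52/(s^2+169)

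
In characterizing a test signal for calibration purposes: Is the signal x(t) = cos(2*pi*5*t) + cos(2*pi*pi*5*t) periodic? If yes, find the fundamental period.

f1 = 5 Hz, f2 = 5*pi Hz
Ratio f2/f1 = pi, which is irrational.
Since the frequency ratio is irrational, no common period exists.
The signal is not periodic.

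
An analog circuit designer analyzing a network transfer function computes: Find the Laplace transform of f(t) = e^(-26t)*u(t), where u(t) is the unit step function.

Standard Laplace transform pair:
e^(-at)*u(t) <-> 1/(s+a)
With a = 26: L{e^(-26t)*u(t)} = 1/(s+26), ROC: Re(s) > -26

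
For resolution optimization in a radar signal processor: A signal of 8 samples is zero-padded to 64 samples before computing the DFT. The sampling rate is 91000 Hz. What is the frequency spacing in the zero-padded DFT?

Original DFT: N = 8, resolution = f_s/N = 91000/8 = 11375 Hz
Zero-padded DFT: N = 64, resolution = f_s/N = 91000/64 = 11375/8 Hz
Zero-padding interpolates the spectrum (finer frequency grid)
but does NOT improve the true spectral resolution (ability to resolve close frequencies).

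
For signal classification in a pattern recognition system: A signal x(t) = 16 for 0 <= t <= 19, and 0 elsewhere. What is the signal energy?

Energy = integral of |x(t)|^2 dt over the signal duration
= 16^2 * 19 = 256 * 19 = 4864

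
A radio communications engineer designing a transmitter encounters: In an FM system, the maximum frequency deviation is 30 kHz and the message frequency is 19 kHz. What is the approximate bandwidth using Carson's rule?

Carson's rule: BW = 2*(delta_f + f_m)
= 2*(30 + 19) kHz = 98 kHz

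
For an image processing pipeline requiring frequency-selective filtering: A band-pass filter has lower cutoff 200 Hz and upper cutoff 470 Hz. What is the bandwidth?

Bandwidth = f_high - f_low
= 470 Hz - 200 Hz = 270 Hz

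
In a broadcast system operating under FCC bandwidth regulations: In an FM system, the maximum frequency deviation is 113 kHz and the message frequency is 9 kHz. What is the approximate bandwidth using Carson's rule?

Carson's rule: BW = 2*(delta_f + f_m)
= 2*(113 + 9) kHz = 244 kHz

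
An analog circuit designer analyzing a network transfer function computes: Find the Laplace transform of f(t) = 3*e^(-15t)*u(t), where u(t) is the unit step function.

Standard Laplace transform pair:
e^(-at)*u(t) <-> 1/(s+a)
With a = 15: L{3*e^(-15t)*u(t)} = 3/(s+15), ROC: Re(s) > -15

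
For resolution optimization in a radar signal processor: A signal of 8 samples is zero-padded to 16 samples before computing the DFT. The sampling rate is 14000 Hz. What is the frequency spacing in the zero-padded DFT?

Original DFT: N = 8, resolution = f_s/N = 14000/8 = 1750 Hz
Zero-padded DFT: N = 16, resolution = f_s/N = 14000/16 = 875 Hz
Zero-padding interpolates the spectrum (finer frequency grid)
but does NOT improve the true spectral resolution (ability to resolve close frequencies).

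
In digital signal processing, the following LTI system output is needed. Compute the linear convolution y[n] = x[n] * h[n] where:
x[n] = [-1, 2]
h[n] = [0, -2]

y[n] = sum_k x[k]*h[n-k]. Output length = len(x) + len(h) - 1 = 2 + 2 - 1 = 3.
y[0] = -1*0 = 0
y[1] = 2*0 + -1*-2 = 2
y[2] = 2*-2 = -4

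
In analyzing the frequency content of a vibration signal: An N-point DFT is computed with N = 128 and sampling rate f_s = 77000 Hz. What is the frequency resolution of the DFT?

DFT frequency resolution = f_s / N
= 77000 / 128 = 9625/16 Hz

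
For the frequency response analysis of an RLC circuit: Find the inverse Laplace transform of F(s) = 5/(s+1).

Standard pair: k/(s+a) <-> k*e^(-at)*u(t)
With k=5, a=1: f(t) = 5*e^(-t)*u(t)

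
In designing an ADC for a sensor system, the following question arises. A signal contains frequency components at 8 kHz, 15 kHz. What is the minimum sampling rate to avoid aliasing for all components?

The highest frequency component is f_max = 15 kHz.
Nyquist rate = 2 * f_max = 2 * 15 kHz = 30 kHz.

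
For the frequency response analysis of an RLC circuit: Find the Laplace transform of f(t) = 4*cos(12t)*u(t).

Standard pair: cos(wt)*u(t) <-> s/(s^2+w^2)
With w = 12: L{4*cos(12t)*u(t)} = 4s/(s^2+144)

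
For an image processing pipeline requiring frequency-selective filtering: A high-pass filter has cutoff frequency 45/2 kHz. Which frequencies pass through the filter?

A high-pass filter passes all frequencies above the cutoff frequency 45/2 kHz and attenuates lower frequencies.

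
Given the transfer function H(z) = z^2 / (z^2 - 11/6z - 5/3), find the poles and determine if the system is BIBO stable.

Poles are roots of the denominator: z^2 - 11/6z - 5/3 = 0.
Quadratic formula: z = [-(-11/6) +/- sqrt((-11/6)^2 - 4*(-5/3))] / 2
Discriminant = 121/36 + 20/3 = 361/36; sqrt = 19/6.
z = (11/6 +/- 19/6) / 2 => z = 5/2 or z = -2/3.
|p1| = 5/2, |p2| = 2/3.
For BIBO stability, all poles must lie inside the unit circle (|p| < 1).
System is UNSTABLE since at least one |p| >= 1.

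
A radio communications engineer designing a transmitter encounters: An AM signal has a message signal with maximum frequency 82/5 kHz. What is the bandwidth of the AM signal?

In AM (double-sideband), the bandwidth is twice the message frequency.
BW = 2 * f_m = 2 * 82/5 kHz = 164/5 kHz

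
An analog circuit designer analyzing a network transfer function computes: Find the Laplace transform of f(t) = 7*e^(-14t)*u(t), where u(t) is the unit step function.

Standard Laplace transform pair:
e^(-at)*u(t) <-> 1/(s+a)
With a = 14: L{7*e^(-14t)*u(t)} = 7/(s+14), ROC: Re(s) > -14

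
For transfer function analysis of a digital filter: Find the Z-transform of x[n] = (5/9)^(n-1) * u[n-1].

Time-shifting property: if X(z) = Z{x[n]}, then Z{x[n-d]} = z^(-d) * X(z)
X(z) = z/(z - 5/9) for x[n] = (5/9)^n * u[n]
Z{x[n-1]} = z^(-1) * z/(z - 5/9) = 1/(z - 5/9)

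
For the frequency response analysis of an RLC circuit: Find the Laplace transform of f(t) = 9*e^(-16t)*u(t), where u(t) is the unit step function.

Standard Laplace transform pair:
e^(-at)*u(t) <-> 1/(s+a)
With a = 16: L{9*e^(-16t)*u(t)} = 9/(s+16), ROC: Re(s) > -16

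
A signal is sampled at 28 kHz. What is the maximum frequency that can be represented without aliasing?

The maximum frequency that can be represented without aliasing
is the Nyquist frequency: f_max = f_s / 2 = 28 kHz / 2 = 14 kHz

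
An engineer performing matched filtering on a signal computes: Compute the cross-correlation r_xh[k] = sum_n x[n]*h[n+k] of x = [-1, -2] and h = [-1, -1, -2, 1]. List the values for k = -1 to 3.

Both sequences indexed from 0 and zero outside their support.
Lags with overlap: k = -1 to 3.
  r_xh[-1] = x[1]*h[0] = 2
  r_xh[0] = x[0]*h[0] + x[1]*h[1] = 3
  r_xh[1] = x[0]*h[1] + x[1]*h[2] = 5
  r_xh[2] = x[0]*h[2] + x[1]*h[3] = 0
  r_xh[3] = x[0]*h[3] = -1
r_xh = [2, 3, 5, 0, -1] (for k = -1, ..., 3)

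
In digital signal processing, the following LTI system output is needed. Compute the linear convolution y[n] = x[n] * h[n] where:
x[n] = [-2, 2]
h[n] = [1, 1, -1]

y[n] = sum_k x[k]*h[n-k]. Output length = len(x) + len(h) - 1 = 2 + 3 - 1 = 4.
y[0] = -2*1 = -2
y[1] = 2*1 + -2*1 = 0
y[2] = 2*1 + -2*-1 = 4
y[3] = 2*-1 = -2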